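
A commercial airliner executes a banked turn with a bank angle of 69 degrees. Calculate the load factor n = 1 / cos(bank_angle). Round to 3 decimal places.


Step 1: Convert 69 degrees to radians = 1.204277
Step 2: cos(69 deg) = 0.358368
Step 3: n = 1 / 0.358368 = 2.790

2.790


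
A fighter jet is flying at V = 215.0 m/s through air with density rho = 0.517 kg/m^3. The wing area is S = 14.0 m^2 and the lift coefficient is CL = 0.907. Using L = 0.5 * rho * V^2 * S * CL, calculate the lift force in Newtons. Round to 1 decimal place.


Step 1: Calculate dynamic pressure q = 0.5 * 0.517 * 215.0^2 = 0.5 * 0.517 * 46225.0 = 11949.1625 Pa
Step 2: Multiply by wing area and lift coefficient: L = 11949.1625 * 14.0 * 0.907
Step 3: L = 167288.275 * 0.907 = 151730.5 N

151730.5


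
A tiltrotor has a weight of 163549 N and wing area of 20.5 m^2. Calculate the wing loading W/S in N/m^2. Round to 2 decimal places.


Step 1: Wing loading = W / S = 163549 / 20.5
Step 2: Wing loading = 7978.00 N/m^2

7978.00


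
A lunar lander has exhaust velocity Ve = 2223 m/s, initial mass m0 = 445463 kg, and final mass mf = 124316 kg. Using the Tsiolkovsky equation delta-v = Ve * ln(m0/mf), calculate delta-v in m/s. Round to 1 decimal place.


Step 1: Mass ratio m0/mf = 445463 / 124316 = 3.583312
Step 2: ln(3.583312) = 1.276287
Step 3: delta-v = 2223 * 1.276287 = 2837.2 m/s

2837.2


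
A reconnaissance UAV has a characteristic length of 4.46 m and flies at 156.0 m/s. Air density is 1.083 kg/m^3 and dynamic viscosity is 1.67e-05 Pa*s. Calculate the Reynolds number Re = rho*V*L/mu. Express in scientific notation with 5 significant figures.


Step 1: Numerator = rho * V * L = 1.083 * 156.0 * 4.46 = 753.50808
Step 2: Re = 753.50808 / 1.67e-05
Step 3: Re = 4.5120e+07

4.5120e+07


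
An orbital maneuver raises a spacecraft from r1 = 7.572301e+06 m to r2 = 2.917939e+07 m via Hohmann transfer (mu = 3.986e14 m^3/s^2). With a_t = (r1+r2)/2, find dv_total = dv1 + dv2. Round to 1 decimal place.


Step 1: Transfer semi-major axis a_t = (7.572301e+06 + 2.917939e+07) / 2 = 1.837585e+07 m
Step 2: v1 (circular at r1) = sqrt(mu/r1) = 7255.29 m/s
Step 3: v_t1 = sqrt(mu*(2/r1 - 1/a_t)) = 9142.59 m/s
Step 4: dv1 = |9142.59 - 7255.29| = 1887.3 m/s
Step 5: v2 (circular at r2) = 3695.99 m/s, v_t2 = 2372.58 m/s
Step 6: dv2 = |3695.99 - 2372.58| = 1323.41 m/s
Step 7: Total delta-v = 1887.3 + 1323.41 = 3210.7 m/s

3210.7


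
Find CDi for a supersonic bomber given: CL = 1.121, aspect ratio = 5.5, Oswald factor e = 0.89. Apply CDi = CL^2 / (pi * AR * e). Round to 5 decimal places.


Step 1: CL^2 = 1.121^2 = 1.256641
Step 2: pi * AR * e = 3.14159 * 5.5 * 0.89 = 15.378096
Step 3: CDi = 1.256641 / 15.378096 = 0.08172

0.08172


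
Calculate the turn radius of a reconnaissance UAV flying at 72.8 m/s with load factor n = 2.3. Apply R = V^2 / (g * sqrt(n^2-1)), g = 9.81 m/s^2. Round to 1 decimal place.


Step 1: V^2 = 72.8^2 = 5299.84
Step 2: n^2 - 1 = 2.3^2 - 1 = 4.29
Step 3: sqrt(4.29) = 2.071232
Step 4: R = 5299.84 / (9.81 * 2.071232) = 260.8 m

260.8


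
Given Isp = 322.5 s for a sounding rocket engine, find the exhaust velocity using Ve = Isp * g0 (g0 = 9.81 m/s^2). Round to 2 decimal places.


Step 1: Ve = Isp * g0 = 322.5 * 9.81
Step 2: Ve = 3163.73 m/s

3163.73


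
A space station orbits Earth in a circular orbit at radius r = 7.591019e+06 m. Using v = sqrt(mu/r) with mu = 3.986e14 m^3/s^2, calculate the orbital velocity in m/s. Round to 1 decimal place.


Step 1: mu / r = 3.986e14 / 7.591019e+06 = 52509419.3546
Step 2: v = sqrt(52509419.3546) = 7246.3 m/s

7246.3


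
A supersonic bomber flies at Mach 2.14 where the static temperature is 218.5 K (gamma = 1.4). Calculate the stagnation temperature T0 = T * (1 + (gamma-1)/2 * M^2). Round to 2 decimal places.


Step 1: (gamma-1)/2 = 0.2
Step 2: M^2 = 4.5796
Step 3: 1 + 0.2 * 4.5796 = 1.91592
Step 4: T0 = 218.5 * 1.91592 = 418.63 K

418.63


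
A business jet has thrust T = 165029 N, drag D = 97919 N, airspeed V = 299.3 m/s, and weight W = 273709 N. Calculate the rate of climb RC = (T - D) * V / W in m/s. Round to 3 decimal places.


Step 1: Excess thrust = T - D = 165029 - 97919 = 67110 N
Step 2: Excess power = 67110 * 299.3 = 20086023.0 W
Step 3: RC = 20086023.0 / 273709 = 73.385 m/s

73.385


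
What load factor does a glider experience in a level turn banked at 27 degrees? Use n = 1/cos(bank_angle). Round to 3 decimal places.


Step 1: Convert 27 degrees to radians = 0.471239
Step 2: cos(27 deg) = 0.891007
Step 3: n = 1 / 0.891007 = 1.122

1.122


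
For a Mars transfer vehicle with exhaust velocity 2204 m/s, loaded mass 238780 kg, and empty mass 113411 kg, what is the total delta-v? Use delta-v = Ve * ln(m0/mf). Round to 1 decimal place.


Step 1: Mass ratio m0/mf = 238780 / 113411 = 2.10544
Step 2: ln(2.10544) = 0.744524
Step 3: delta-v = 2204 * 0.744524 = 1640.9 m/s

1640.9


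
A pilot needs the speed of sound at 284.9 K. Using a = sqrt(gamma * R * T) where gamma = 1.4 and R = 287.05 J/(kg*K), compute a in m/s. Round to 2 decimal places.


Step 1: gamma * R * T = 1.4 * 287.05 * 284.9 = 114492.763
Step 2: a = sqrt(114492.763) = 338.37 m/s

338.37


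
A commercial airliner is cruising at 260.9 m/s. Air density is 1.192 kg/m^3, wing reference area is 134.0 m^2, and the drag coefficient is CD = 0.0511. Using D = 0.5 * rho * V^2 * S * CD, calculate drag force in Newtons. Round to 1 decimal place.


Step 1: Dynamic pressure q = 0.5 * 1.192 * 260.9^2 = 40569.0108 Pa
Step 2: Drag D = q * S * CD = 40569.0108 * 134.0 * 0.0511
Step 3: D = 277792.2 N

277792.2


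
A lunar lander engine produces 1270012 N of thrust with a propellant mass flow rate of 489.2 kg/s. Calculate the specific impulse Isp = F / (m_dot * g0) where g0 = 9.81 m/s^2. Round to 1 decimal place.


Step 1: m_dot * g0 = 489.2 * 9.81 = 4799.05
Step 2: Isp = 1270012 / 4799.05 = 264.6 s

264.6


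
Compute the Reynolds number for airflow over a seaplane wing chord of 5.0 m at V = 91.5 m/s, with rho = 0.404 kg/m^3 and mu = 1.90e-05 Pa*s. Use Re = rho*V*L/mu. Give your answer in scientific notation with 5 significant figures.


Step 1: Numerator = rho * V * L = 0.404 * 91.5 * 5.0 = 184.83
Step 2: Re = 184.83 / 1.90e-05
Step 3: Re = 9.7279e+06

9.7279e+06


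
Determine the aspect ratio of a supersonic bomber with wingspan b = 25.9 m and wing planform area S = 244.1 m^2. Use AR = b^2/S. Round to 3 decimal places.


Step 1: b^2 = 25.9^2 = 670.81
Step 2: AR = 670.81 / 244.1 = 2.748

2.748


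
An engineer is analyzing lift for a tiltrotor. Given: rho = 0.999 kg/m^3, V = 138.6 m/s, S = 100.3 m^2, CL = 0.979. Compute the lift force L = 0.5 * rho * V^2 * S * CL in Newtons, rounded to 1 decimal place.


Step 1: Calculate dynamic pressure q = 0.5 * 0.999 * 138.6^2 = 0.5 * 0.999 * 19209.96 = 9595.375 Pa
Step 2: Multiply by wing area and lift coefficient: L = 9595.375 * 100.3 * 0.979
Step 3: L = 962416.1145 * 0.979 = 942205.4 N

942205.4


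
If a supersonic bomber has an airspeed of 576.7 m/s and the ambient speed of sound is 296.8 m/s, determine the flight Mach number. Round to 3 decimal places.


Step 1: M = V / a = 576.7 / 296.8
Step 2: M = 1.943

1.943


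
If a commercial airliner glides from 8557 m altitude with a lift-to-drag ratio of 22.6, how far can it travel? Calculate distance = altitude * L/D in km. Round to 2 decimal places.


Step 1: Glide distance = altitude * L/D = 8557 * 22.6 = 193388.2 m
Step 2: Convert to km: 193388.2 / 1000 = 193.39 km

193.39


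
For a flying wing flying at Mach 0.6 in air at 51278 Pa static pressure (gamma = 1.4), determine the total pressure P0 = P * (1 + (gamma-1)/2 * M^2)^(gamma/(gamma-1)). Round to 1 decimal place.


Step 1: (gamma-1)/2 * M^2 = 0.2 * 0.36 = 0.072
Step 2: 1 + 0.072 = 1.072
Step 3: Exponent gamma/(gamma-1) = 3.5
Step 4: P0 = 51278 * 1.072^3.5 = 65405.3 Pa

65405.3


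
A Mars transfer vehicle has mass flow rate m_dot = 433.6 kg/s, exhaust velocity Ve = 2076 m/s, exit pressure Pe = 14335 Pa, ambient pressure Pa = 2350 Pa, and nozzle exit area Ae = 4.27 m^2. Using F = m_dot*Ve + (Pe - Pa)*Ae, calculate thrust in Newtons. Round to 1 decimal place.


Step 1: Momentum thrust = m_dot * Ve = 433.6 * 2076 = 900153.6 N
Step 2: Pressure thrust = (Pe - Pa) * Ae = (14335 - 2350) * 4.27 = 51175.95 N
Step 3: Total thrust F = 900153.6 + 51175.95 = 951329.6 N

951329.6


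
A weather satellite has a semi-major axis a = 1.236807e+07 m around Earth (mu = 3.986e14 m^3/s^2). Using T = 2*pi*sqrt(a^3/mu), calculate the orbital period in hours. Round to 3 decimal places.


Step 1: a^3 / mu = 1.891933e+21 / 3.986e14 = 4.746446e+06
Step 2: sqrt(4.746446e+06) = 2178.6339 s
Step 3: T = 2*pi * 2178.6339 = 13688.76 s
Step 4: T in hours = 13688.76 / 3600 = 3.802 hours

3.802


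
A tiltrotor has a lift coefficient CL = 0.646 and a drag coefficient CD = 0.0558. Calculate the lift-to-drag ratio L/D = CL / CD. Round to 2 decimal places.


Step 1: L/D = CL / CD = 0.646 / 0.0558
Step 2: L/D = 11.58

11.58


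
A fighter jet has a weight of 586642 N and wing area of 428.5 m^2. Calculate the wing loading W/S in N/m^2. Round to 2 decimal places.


Step 1: Wing loading = W / S = 586642 / 428.5
Step 2: Wing loading = 1369.06 N/m^2

1369.06


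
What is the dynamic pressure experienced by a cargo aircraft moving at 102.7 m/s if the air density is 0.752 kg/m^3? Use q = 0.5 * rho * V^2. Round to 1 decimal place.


Step 1: V^2 = 102.7^2 = 10547.29
Step 2: q = 0.5 * 0.752 * 10547.29
Step 3: q = 3965.8 Pa

3965.8


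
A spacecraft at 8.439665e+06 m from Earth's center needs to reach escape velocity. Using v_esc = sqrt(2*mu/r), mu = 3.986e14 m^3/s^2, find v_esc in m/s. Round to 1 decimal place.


Step 1: 2*mu/r = 2 * 3.986e14 / 8.439665e+06 = 94458725.5537
Step 2: v_esc = sqrt(94458725.5537) = 9719.0 m/s

9719.0


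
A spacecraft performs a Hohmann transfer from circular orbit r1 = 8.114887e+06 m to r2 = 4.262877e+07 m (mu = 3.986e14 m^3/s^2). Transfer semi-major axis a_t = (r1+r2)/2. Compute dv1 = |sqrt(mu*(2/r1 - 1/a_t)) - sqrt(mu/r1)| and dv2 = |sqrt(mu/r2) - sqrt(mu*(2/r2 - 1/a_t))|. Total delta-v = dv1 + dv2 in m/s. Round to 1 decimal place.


Step 1: Transfer semi-major axis a_t = (8.114887e+06 + 4.262877e+07) / 2 = 2.537183e+07 m
Step 2: v1 (circular at r1) = sqrt(mu/r1) = 7008.54 m/s
Step 3: v_t1 = sqrt(mu*(2/r1 - 1/a_t)) = 9084.54 m/s
Step 4: dv1 = |9084.54 - 7008.54| = 2076.0 m/s
Step 5: v2 (circular at r2) = 3057.86 m/s, v_t2 = 1729.35 m/s
Step 6: dv2 = |3057.86 - 1729.35| = 1328.51 m/s
Step 7: Total delta-v = 2076.0 + 1328.51 = 3404.5 m/s

3404.5


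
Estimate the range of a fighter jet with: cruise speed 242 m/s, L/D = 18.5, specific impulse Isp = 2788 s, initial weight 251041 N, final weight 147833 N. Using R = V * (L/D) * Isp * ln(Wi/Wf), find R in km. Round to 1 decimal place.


Step 1: Coefficient = V * (L/D) * Isp = 242 * 18.5 * 2788 = 12481876.0 m
Step 2: Wi/Wf = 251041 / 147833 = 1.698139
Step 3: ln(1.698139) = 0.529533
Step 4: R = 12481876.0 * 0.529533 = 6609565.4 m = 6609.6 km

6609.6


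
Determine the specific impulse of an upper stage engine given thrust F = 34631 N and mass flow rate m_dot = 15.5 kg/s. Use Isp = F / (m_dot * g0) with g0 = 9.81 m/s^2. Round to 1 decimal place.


Step 1: m_dot * g0 = 15.5 * 9.81 = 152.06
Step 2: Isp = 34631 / 152.06 = 227.8 s

227.8


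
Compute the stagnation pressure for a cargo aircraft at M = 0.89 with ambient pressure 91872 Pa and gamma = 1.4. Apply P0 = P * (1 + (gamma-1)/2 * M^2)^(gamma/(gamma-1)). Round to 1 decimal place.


Step 1: (gamma-1)/2 * M^2 = 0.2 * 0.7921 = 0.15842
Step 2: 1 + 0.15842 = 1.15842
Step 3: Exponent gamma/(gamma-1) = 3.5
Step 4: P0 = 91872 * 1.15842^3.5 = 153714.3 Pa

153714.3


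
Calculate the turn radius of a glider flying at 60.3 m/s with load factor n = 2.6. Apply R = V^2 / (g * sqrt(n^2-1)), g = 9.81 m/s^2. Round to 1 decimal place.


Step 1: V^2 = 60.3^2 = 3636.09
Step 2: n^2 - 1 = 2.6^2 - 1 = 5.76
Step 3: sqrt(5.76) = 2.4
Step 4: R = 3636.09 / (9.81 * 2.4) = 154.4 m

154.4


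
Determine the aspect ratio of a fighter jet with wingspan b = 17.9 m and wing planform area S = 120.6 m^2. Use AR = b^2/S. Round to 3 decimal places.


Step 1: b^2 = 17.9^2 = 320.41
Step 2: AR = 320.41 / 120.6 = 2.657

2.657


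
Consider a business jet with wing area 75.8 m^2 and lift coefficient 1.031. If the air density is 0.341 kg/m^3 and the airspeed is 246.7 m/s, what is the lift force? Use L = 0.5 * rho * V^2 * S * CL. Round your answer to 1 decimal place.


Step 1: Calculate dynamic pressure q = 0.5 * 0.341 * 246.7^2 = 0.5 * 0.341 * 60860.89 = 10376.7817 Pa
Step 2: Multiply by wing area and lift coefficient: L = 10376.7817 * 75.8 * 1.031
Step 3: L = 786560.0563 * 1.031 = 810943.4 N

810943.4


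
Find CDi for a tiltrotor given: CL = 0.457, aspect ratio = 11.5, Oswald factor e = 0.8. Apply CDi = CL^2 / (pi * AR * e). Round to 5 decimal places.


Step 1: CL^2 = 0.457^2 = 0.208849
Step 2: pi * AR * e = 3.14159 * 11.5 * 0.8 = 28.902652
Step 3: CDi = 0.208849 / 28.902652 = 0.00723

0.00723


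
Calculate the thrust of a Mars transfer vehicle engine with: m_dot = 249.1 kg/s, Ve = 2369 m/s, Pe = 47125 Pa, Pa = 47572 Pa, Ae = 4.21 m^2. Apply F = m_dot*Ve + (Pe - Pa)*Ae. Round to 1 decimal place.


Step 1: Momentum thrust = m_dot * Ve = 249.1 * 2369 = 590117.9 N
Step 2: Pressure thrust = (Pe - Pa) * Ae = (47125 - 47572) * 4.21 = -1881.87 N
Step 3: Total thrust F = 590117.9 + -1881.87 = 588236.0 N

588236.0


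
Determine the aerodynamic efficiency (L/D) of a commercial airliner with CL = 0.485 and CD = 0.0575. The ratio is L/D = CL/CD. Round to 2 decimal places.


Step 1: L/D = CL / CD = 0.485 / 0.0575
Step 2: L/D = 8.43

8.43


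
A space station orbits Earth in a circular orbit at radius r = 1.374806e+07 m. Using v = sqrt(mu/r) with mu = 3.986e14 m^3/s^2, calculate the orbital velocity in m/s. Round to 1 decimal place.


Step 1: mu / r = 3.986e14 / 1.374806e+07 = 28993181.5834
Step 2: v = sqrt(28993181.5834) = 5384.5 m/s

5384.5


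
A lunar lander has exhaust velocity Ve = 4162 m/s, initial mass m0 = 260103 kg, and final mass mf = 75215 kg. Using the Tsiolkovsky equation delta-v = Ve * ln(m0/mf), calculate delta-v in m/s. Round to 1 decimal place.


Step 1: Mass ratio m0/mf = 260103 / 75215 = 3.458127
Step 2: ln(3.458127) = 1.240727
Step 3: delta-v = 4162 * 1.240727 = 5163.9 m/s

5163.9


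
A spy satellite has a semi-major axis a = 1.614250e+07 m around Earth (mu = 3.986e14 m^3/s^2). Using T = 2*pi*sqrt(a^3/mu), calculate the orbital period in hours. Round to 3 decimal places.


Step 1: a^3 / mu = 4.206418e+21 / 3.986e14 = 1.055298e+07
Step 2: sqrt(1.055298e+07) = 3248.535 s
Step 3: T = 2*pi * 3248.535 = 20411.15 s
Step 4: T in hours = 20411.15 / 3600 = 5.670 hours

5.670


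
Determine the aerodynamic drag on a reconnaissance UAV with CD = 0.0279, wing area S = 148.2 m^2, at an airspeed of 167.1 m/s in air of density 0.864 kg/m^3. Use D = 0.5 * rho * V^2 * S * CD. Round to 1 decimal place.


Step 1: Dynamic pressure q = 0.5 * 0.864 * 167.1^2 = 12062.4811 Pa
Step 2: Drag D = q * S * CD = 12062.4811 * 148.2 * 0.0279
Step 3: D = 49875.7 N

49875.7


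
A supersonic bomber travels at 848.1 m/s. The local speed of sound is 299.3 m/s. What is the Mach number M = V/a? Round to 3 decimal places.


Step 1: M = V / a = 848.1 / 299.3
Step 2: M = 2.834

2.834


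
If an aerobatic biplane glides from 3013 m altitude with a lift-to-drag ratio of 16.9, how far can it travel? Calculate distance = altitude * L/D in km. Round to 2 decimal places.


Step 1: Glide distance = altitude * L/D = 3013 * 16.9 = 50919.7 m
Step 2: Convert to km: 50919.7 / 1000 = 50.92 km

50.92


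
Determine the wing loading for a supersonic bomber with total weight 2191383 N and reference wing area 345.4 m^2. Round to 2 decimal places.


Step 1: Wing loading = W / S = 2191383 / 345.4
Step 2: Wing loading = 6344.48 N/m^2

6344.48


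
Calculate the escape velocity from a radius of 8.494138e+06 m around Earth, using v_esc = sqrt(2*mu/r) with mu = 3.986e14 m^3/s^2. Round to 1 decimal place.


Step 1: 2*mu/r = 2 * 3.986e14 / 8.494138e+06 = 93852960.7124
Step 2: v_esc = sqrt(93852960.7124) = 9687.8 m/s

9687.8


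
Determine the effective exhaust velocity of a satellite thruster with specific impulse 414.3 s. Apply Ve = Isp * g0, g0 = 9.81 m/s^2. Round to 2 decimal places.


Step 1: Ve = Isp * g0 = 414.3 * 9.81
Step 2: Ve = 4064.28 m/s

4064.28


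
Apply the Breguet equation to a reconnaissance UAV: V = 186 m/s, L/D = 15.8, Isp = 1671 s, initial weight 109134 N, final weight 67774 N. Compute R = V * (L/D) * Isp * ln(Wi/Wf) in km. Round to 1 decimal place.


Step 1: Coefficient = V * (L/D) * Isp = 186 * 15.8 * 1671 = 4910734.8 m
Step 2: Wi/Wf = 109134 / 67774 = 1.610264
Step 3: ln(1.610264) = 0.476398
Step 4: R = 4910734.8 * 0.476398 = 2339463.5 m = 2339.5 km

2339.5


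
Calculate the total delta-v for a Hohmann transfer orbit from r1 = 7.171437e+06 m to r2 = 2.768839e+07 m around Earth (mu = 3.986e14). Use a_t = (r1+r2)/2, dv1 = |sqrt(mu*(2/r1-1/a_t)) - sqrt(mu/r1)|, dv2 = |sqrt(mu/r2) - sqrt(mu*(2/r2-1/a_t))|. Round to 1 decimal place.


Step 1: Transfer semi-major axis a_t = (7.171437e+06 + 2.768839e+07) / 2 = 1.742991e+07 m
Step 2: v1 (circular at r1) = sqrt(mu/r1) = 7455.31 m/s
Step 3: v_t1 = sqrt(mu*(2/r1 - 1/a_t)) = 9396.51 m/s
Step 4: dv1 = |9396.51 - 7455.31| = 1941.21 m/s
Step 5: v2 (circular at r2) = 3794.2 m/s, v_t2 = 2433.75 m/s
Step 6: dv2 = |3794.2 - 2433.75| = 1360.45 m/s
Step 7: Total delta-v = 1941.21 + 1360.45 = 3301.7 m/s

3301.7


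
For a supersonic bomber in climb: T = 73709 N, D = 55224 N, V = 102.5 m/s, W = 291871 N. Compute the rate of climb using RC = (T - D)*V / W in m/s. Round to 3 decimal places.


Step 1: Excess thrust = T - D = 73709 - 55224 = 18485 N
Step 2: Excess power = 18485 * 102.5 = 1894712.5 W
Step 3: RC = 1894712.5 / 291871 = 6.492 m/s

6.492


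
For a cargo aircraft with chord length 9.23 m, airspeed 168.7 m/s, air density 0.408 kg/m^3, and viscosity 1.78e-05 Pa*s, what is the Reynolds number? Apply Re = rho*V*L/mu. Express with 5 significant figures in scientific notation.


Step 1: Numerator = rho * V * L = 0.408 * 168.7 * 9.23 = 635.297208
Step 2: Re = 635.297208 / 1.78e-05
Step 3: Re = 3.5691e+07

3.5691e+07


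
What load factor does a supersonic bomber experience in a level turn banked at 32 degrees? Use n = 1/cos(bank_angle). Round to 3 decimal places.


Step 1: Convert 32 degrees to radians = 0.558505
Step 2: cos(32 deg) = 0.848048
Step 3: n = 1 / 0.848048 = 1.179

1.179


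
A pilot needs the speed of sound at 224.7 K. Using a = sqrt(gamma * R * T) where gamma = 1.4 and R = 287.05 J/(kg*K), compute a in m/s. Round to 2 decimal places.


Step 1: gamma * R * T = 1.4 * 287.05 * 224.7 = 90300.189
Step 2: a = sqrt(90300.189) = 300.50 m/s

300.50


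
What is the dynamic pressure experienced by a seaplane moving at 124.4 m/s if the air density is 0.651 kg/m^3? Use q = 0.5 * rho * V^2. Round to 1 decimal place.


Step 1: V^2 = 124.4^2 = 15475.36
Step 2: q = 0.5 * 0.651 * 15475.36
Step 3: q = 5037.2 Pa

5037.2


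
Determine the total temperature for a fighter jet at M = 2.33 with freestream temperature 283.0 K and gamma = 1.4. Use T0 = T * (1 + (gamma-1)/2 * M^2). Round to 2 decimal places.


Step 1: (gamma-1)/2 = 0.2
Step 2: M^2 = 5.4289
Step 3: 1 + 0.2 * 5.4289 = 2.08578
Step 4: T0 = 283.0 * 2.08578 = 590.28 K

590.28


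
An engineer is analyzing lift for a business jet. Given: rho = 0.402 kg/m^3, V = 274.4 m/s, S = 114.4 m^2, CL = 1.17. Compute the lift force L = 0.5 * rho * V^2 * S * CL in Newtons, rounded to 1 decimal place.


Step 1: Calculate dynamic pressure q = 0.5 * 0.402 * 274.4^2 = 0.5 * 0.402 * 75295.36 = 15134.3674 Pa
Step 2: Multiply by wing area and lift coefficient: L = 15134.3674 * 114.4 * 1.17
Step 3: L = 1731371.626 * 1.17 = 2025704.8 N

2025704.8


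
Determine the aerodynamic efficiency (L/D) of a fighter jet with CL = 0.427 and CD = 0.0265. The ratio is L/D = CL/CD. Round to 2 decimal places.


Step 1: L/D = CL / CD = 0.427 / 0.0265
Step 2: L/D = 16.11

16.11


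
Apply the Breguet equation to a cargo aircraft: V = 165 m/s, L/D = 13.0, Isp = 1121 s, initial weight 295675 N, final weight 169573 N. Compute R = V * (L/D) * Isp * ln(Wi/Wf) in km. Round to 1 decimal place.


Step 1: Coefficient = V * (L/D) * Isp = 165 * 13.0 * 1121 = 2404545.0 m
Step 2: Wi/Wf = 295675 / 169573 = 1.743644
Step 3: ln(1.743644) = 0.555977
Step 4: R = 2404545.0 * 0.555977 = 1336872.6 m = 1336.9 km

1336.9


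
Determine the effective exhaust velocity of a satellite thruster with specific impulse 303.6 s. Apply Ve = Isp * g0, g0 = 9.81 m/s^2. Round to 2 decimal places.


Step 1: Ve = Isp * g0 = 303.6 * 9.81
Step 2: Ve = 2978.32 m/s

2978.32


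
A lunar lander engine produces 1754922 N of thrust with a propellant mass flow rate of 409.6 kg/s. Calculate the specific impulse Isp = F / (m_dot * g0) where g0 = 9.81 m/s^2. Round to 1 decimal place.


Step 1: m_dot * g0 = 409.6 * 9.81 = 4018.18
Step 2: Isp = 1754922 / 4018.18 = 436.7 s

436.7


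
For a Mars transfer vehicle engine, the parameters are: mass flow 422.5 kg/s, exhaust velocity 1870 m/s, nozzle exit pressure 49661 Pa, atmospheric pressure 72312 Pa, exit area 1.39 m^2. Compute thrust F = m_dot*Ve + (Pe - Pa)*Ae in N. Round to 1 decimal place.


Step 1: Momentum thrust = m_dot * Ve = 422.5 * 1870 = 790075.0 N
Step 2: Pressure thrust = (Pe - Pa) * Ae = (49661 - 72312) * 1.39 = -31484.89 N
Step 3: Total thrust F = 790075.0 + -31484.89 = 758590.1 N

758590.1


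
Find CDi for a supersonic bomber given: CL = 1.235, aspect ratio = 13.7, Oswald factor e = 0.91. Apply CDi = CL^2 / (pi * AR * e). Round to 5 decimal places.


Step 1: CL^2 = 1.235^2 = 1.525225
Step 2: pi * AR * e = 3.14159 * 13.7 * 0.91 = 39.166236
Step 3: CDi = 1.525225 / 39.166236 = 0.03894

0.03894


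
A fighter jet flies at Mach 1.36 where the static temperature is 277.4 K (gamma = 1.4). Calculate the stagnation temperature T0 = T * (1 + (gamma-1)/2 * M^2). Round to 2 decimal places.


Step 1: (gamma-1)/2 = 0.2
Step 2: M^2 = 1.8496
Step 3: 1 + 0.2 * 1.8496 = 1.36992
Step 4: T0 = 277.4 * 1.36992 = 380.02 K

380.02


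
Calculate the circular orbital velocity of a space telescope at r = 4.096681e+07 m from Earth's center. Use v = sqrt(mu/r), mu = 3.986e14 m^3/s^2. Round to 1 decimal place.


Step 1: mu / r = 3.986e14 / 4.096681e+07 = 9729827.6336
Step 2: v = sqrt(9729827.6336) = 3119.3 m/s

3119.3


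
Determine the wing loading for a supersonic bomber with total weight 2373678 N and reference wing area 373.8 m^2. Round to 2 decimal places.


Step 1: Wing loading = W / S = 2373678 / 373.8
Step 2: Wing loading = 6350.13 N/m^2

6350.13


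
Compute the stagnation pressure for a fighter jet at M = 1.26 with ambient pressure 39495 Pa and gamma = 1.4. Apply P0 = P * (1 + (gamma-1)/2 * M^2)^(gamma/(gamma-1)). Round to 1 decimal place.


Step 1: (gamma-1)/2 * M^2 = 0.2 * 1.5876 = 0.31752
Step 2: 1 + 0.31752 = 1.31752
Step 3: Exponent gamma/(gamma-1) = 3.5
Step 4: P0 = 39495 * 1.31752^3.5 = 103679.4 Pa

103679.4


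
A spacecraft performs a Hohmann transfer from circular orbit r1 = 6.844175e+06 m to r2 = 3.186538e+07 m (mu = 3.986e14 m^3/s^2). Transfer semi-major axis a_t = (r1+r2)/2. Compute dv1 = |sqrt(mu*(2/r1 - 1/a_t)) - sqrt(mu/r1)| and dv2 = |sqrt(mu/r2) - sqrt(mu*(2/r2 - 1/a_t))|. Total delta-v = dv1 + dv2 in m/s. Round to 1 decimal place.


Step 1: Transfer semi-major axis a_t = (6.844175e+06 + 3.186538e+07) / 2 = 1.935478e+07 m
Step 2: v1 (circular at r1) = sqrt(mu/r1) = 7631.47 m/s
Step 3: v_t1 = sqrt(mu*(2/r1 - 1/a_t)) = 9792.05 m/s
Step 4: dv1 = |9792.05 - 7631.47| = 2160.58 m/s
Step 5: v2 (circular at r2) = 3536.79 m/s, v_t2 = 2103.18 m/s
Step 6: dv2 = |3536.79 - 2103.18| = 1433.61 m/s
Step 7: Total delta-v = 2160.58 + 1433.61 = 3594.2 m/s

3594.2


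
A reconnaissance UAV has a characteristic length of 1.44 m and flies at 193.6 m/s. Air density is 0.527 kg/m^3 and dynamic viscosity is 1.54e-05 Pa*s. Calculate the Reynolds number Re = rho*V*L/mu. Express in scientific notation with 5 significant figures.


Step 1: Numerator = rho * V * L = 0.527 * 193.6 * 1.44 = 146.919168
Step 2: Re = 146.919168 / 1.54e-05
Step 3: Re = 9.5402e+06

9.5402e+06


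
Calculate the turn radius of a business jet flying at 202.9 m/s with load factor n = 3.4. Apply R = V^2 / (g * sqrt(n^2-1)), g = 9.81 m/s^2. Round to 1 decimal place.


Step 1: V^2 = 202.9^2 = 41168.41
Step 2: n^2 - 1 = 3.4^2 - 1 = 10.56
Step 3: sqrt(10.56) = 3.249615
Step 4: R = 41168.41 / (9.81 * 3.249615) = 1291.4 m

1291.4


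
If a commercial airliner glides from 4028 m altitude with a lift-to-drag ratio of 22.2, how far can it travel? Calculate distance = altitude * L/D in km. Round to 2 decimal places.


Step 1: Glide distance = altitude * L/D = 4028 * 22.2 = 89421.6 m
Step 2: Convert to km: 89421.6 / 1000 = 89.42 km

89.42


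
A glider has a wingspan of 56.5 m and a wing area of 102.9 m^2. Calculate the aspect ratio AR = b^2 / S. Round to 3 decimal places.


Step 1: b^2 = 56.5^2 = 3192.25
Step 2: AR = 3192.25 / 102.9 = 31.023

31.023


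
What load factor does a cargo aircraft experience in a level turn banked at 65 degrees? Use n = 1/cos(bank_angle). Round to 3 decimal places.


Step 1: Convert 65 degrees to radians = 1.134464
Step 2: cos(65 deg) = 0.422618
Step 3: n = 1 / 0.422618 = 2.366

2.366


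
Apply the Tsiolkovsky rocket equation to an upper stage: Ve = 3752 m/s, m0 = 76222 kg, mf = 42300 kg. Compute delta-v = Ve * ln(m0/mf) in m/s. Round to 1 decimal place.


Step 1: Mass ratio m0/mf = 76222 / 42300 = 1.801939
Step 2: ln(1.801939) = 0.588863
Step 3: delta-v = 3752 * 0.588863 = 2209.4 m/s

2209.4


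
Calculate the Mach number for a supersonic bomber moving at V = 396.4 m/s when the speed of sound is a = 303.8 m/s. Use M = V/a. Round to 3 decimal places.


Step 1: M = V / a = 396.4 / 303.8
Step 2: M = 1.305

1.305


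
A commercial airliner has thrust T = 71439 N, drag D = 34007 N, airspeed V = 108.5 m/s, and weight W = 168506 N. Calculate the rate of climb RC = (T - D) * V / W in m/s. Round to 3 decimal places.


Step 1: Excess thrust = T - D = 71439 - 34007 = 37432 N
Step 2: Excess power = 37432 * 108.5 = 4061372.0 W
Step 3: RC = 4061372.0 / 168506 = 24.102 m/s

24.102


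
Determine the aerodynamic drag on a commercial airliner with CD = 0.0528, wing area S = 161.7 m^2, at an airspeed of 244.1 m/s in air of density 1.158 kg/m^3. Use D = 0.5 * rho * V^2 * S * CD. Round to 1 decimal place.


Step 1: Dynamic pressure q = 0.5 * 1.158 * 244.1^2 = 34499.605 Pa
Step 2: Drag D = q * S * CD = 34499.605 * 161.7 * 0.0528
Step 3: D = 294549.3 N

294549.3


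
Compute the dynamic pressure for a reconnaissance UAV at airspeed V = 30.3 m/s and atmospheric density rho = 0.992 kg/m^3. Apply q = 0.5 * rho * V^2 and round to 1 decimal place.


Step 1: V^2 = 30.3^2 = 918.09
Step 2: q = 0.5 * 0.992 * 918.09
Step 3: q = 455.4 Pa

455.4


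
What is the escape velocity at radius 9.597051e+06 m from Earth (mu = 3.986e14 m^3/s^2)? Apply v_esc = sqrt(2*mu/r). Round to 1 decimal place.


Step 1: 2*mu/r = 2 * 3.986e14 / 9.597051e+06 = 83067183.8672
Step 2: v_esc = sqrt(83067183.8672) = 9114.1 m/s

9114.1


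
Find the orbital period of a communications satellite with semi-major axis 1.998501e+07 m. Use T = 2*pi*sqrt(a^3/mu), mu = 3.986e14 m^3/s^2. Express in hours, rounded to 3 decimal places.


Step 1: a^3 / mu = 7.982025e+21 / 3.986e14 = 2.002515e+07
Step 2: sqrt(2.002515e+07) = 4474.9471 s
Step 3: T = 2*pi * 4474.9471 = 28116.92 s
Step 4: T in hours = 28116.92 / 3600 = 7.810 hours

7.810


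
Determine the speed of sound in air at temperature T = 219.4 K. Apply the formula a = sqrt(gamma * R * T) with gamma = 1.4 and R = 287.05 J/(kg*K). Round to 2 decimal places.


Step 1: gamma * R * T = 1.4 * 287.05 * 219.4 = 88170.278
Step 2: a = sqrt(88170.278) = 296.93 m/s

296.93


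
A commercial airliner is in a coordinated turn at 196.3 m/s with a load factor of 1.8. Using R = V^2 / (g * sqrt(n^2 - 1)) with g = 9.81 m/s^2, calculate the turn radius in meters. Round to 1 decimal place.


Step 1: V^2 = 196.3^2 = 38533.69
Step 2: n^2 - 1 = 1.8^2 - 1 = 2.24
Step 3: sqrt(2.24) = 1.496663
Step 4: R = 38533.69 / (9.81 * 1.496663) = 2624.5 m

2624.5


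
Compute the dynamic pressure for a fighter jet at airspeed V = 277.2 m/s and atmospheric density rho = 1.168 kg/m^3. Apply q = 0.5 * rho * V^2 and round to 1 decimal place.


Step 1: V^2 = 277.2^2 = 76839.84
Step 2: q = 0.5 * 1.168 * 76839.84
Step 3: q = 44874.5 Pa

44874.5


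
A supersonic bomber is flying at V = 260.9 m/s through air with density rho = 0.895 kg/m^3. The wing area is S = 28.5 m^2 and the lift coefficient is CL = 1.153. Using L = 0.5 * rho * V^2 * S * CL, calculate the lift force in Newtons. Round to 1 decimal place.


Step 1: Calculate dynamic pressure q = 0.5 * 0.895 * 260.9^2 = 0.5 * 0.895 * 68068.81 = 30460.7925 Pa
Step 2: Multiply by wing area and lift coefficient: L = 30460.7925 * 28.5 * 1.153
Step 3: L = 868132.5855 * 1.153 = 1000956.9 N

1000956.9


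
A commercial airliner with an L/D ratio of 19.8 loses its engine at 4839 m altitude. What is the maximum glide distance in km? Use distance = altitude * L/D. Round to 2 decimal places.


Step 1: Glide distance = altitude * L/D = 4839 * 19.8 = 95812.2 m
Step 2: Convert to km: 95812.2 / 1000 = 95.81 km

95.81


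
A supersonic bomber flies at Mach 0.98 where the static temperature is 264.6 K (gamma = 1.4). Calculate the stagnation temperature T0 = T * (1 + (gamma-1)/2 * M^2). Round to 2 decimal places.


Step 1: (gamma-1)/2 = 0.2
Step 2: M^2 = 0.9604
Step 3: 1 + 0.2 * 0.9604 = 1.19208
Step 4: T0 = 264.6 * 1.19208 = 315.42 K

315.42


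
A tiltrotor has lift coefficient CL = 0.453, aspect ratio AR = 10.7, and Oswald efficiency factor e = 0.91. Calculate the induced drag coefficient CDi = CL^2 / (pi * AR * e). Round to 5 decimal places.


Step 1: CL^2 = 0.453^2 = 0.205209
Step 2: pi * AR * e = 3.14159 * 10.7 * 0.91 = 30.589688
Step 3: CDi = 0.205209 / 30.589688 = 0.00671

0.00671


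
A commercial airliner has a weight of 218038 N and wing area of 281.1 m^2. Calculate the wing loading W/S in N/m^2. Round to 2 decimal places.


Step 1: Wing loading = W / S = 218038 / 281.1
Step 2: Wing loading = 775.66 N/m^2

775.66


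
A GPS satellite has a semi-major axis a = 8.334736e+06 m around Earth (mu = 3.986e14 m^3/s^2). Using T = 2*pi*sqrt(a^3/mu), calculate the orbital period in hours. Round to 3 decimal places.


Step 1: a^3 / mu = 5.789960e+20 / 3.986e14 = 1.452574e+06
Step 2: sqrt(1.452574e+06) = 1205.2278 s
Step 3: T = 2*pi * 1205.2278 = 7572.67 s
Step 4: T in hours = 7572.67 / 3600 = 2.104 hours

2.104


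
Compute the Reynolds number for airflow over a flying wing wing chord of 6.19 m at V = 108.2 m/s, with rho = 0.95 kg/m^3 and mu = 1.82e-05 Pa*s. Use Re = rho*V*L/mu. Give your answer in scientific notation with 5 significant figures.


Step 1: Numerator = rho * V * L = 0.95 * 108.2 * 6.19 = 636.2701
Step 2: Re = 636.2701 / 1.82e-05
Step 3: Re = 3.4960e+07

3.4960e+07


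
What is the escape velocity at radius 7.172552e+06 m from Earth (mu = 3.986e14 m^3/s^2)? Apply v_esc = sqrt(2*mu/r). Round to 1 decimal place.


Step 1: 2*mu/r = 2 * 3.986e14 / 7.172552e+06 = 111145935.2264
Step 2: v_esc = sqrt(111145935.2264) = 10542.6 m/s

10542.6


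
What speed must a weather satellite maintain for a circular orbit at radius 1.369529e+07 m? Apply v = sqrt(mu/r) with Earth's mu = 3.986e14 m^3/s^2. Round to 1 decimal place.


Step 1: mu / r = 3.986e14 / 1.369529e+07 = 29104896.6469
Step 2: v = sqrt(29104896.6469) = 5394.9 m/s

5394.9


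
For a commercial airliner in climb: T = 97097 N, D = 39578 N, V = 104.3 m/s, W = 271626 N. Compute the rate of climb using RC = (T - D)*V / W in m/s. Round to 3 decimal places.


Step 1: Excess thrust = T - D = 97097 - 39578 = 57519 N
Step 2: Excess power = 57519 * 104.3 = 5999231.7 W
Step 3: RC = 5999231.7 / 271626 = 22.086 m/s

22.086


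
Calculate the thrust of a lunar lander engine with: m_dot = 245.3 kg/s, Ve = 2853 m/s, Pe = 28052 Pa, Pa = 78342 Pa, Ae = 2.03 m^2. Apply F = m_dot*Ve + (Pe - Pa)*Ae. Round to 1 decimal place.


Step 1: Momentum thrust = m_dot * Ve = 245.3 * 2853 = 699840.9 N
Step 2: Pressure thrust = (Pe - Pa) * Ae = (28052 - 78342) * 2.03 = -102088.70 N
Step 3: Total thrust F = 699840.9 + -102088.70 = 597752.2 N

597752.2


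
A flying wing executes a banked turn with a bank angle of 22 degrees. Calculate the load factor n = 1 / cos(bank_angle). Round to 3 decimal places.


Step 1: Convert 22 degrees to radians = 0.383972
Step 2: cos(22 deg) = 0.927184
Step 3: n = 1 / 0.927184 = 1.079

1.079


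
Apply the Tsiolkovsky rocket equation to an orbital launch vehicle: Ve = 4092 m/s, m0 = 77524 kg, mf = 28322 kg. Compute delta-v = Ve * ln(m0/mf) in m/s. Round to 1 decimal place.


Step 1: Mass ratio m0/mf = 77524 / 28322 = 2.737236
Step 2: ln(2.737236) = 1.006949
Step 3: delta-v = 4092 * 1.006949 = 4120.4 m/s

4120.4


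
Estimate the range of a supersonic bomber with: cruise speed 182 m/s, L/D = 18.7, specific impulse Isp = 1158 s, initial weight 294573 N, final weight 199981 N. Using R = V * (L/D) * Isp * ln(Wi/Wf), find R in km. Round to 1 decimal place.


Step 1: Coefficient = V * (L/D) * Isp = 182 * 18.7 * 1158 = 3941137.2 m
Step 2: Wi/Wf = 294573 / 199981 = 1.473005
Step 3: ln(1.473005) = 0.387304
Step 4: R = 3941137.2 * 0.387304 = 1526420.1 m = 1526.4 km

1526.4


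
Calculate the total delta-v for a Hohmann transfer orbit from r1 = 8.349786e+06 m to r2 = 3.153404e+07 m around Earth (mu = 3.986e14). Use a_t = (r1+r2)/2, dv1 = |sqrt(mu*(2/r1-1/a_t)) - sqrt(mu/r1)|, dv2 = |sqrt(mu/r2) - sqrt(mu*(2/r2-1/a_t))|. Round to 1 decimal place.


Step 1: Transfer semi-major axis a_t = (8.349786e+06 + 3.153404e+07) / 2 = 1.994191e+07 m
Step 2: v1 (circular at r1) = sqrt(mu/r1) = 6909.25 m/s
Step 3: v_t1 = sqrt(mu*(2/r1 - 1/a_t)) = 8688.35 m/s
Step 4: dv1 = |8688.35 - 6909.25| = 1779.1 m/s
Step 5: v2 (circular at r2) = 3555.32 m/s, v_t2 = 2300.56 m/s
Step 6: dv2 = |3555.32 - 2300.56| = 1254.76 m/s
Step 7: Total delta-v = 1779.1 + 1254.76 = 3033.9 m/s

3033.9


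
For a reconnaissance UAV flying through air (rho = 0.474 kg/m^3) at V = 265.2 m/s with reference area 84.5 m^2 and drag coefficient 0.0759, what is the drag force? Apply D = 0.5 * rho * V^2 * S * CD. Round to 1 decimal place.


Step 1: Dynamic pressure q = 0.5 * 0.474 * 265.2^2 = 16668.4565 Pa
Step 2: Drag D = q * S * CD = 16668.4565 * 84.5 * 0.0759
Step 3: D = 106904.0 N

106904.0


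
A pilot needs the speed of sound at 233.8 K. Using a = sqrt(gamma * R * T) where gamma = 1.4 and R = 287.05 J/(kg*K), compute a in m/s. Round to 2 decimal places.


Step 1: gamma * R * T = 1.4 * 287.05 * 233.8 = 93957.206
Step 2: a = sqrt(93957.206) = 306.52 m/s

306.52


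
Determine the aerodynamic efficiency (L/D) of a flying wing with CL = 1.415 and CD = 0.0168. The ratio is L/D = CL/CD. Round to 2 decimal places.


Step 1: L/D = CL / CD = 1.415 / 0.0168
Step 2: L/D = 84.23

84.23


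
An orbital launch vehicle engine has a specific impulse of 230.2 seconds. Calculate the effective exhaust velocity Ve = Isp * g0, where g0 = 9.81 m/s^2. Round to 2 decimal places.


Step 1: Ve = Isp * g0 = 230.2 * 9.81
Step 2: Ve = 2258.26 m/s

2258.26


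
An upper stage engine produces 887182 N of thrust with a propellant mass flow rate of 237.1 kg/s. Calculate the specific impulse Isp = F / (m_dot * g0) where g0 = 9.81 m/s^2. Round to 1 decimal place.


Step 1: m_dot * g0 = 237.1 * 9.81 = 2325.95
Step 2: Isp = 887182 / 2325.95 = 381.4 s

381.4


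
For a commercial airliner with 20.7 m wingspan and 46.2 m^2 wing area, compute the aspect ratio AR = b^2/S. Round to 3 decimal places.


Step 1: b^2 = 20.7^2 = 428.49
Step 2: AR = 428.49 / 46.2 = 9.275

9.275


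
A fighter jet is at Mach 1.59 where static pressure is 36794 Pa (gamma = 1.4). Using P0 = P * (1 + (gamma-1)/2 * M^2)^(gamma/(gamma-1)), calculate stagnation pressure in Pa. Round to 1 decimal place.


Step 1: (gamma-1)/2 * M^2 = 0.2 * 2.5281 = 0.50562
Step 2: 1 + 0.50562 = 1.50562
Step 3: Exponent gamma/(gamma-1) = 3.5
Step 4: P0 = 36794 * 1.50562^3.5 = 154092.3 Pa

154092.3


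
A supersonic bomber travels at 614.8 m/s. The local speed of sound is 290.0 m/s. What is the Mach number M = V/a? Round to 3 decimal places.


Step 1: M = V / a = 614.8 / 290.0
Step 2: M = 2.120

2.120


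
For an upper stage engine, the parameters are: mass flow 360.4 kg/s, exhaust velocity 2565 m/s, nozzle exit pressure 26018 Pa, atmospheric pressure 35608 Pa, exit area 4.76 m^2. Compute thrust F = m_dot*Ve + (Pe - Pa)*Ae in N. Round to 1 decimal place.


Step 1: Momentum thrust = m_dot * Ve = 360.4 * 2565 = 924426.0 N
Step 2: Pressure thrust = (Pe - Pa) * Ae = (26018 - 35608) * 4.76 = -45648.40 N
Step 3: Total thrust F = 924426.0 + -45648.40 = 878777.6 N

878777.6


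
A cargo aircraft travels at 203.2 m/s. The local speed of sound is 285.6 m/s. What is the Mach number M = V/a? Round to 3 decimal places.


Step 1: M = V / a = 203.2 / 285.6
Step 2: M = 0.711

0.711


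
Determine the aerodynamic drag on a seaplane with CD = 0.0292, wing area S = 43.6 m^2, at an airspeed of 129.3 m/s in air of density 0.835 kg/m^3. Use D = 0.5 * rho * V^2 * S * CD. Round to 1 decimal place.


Step 1: Dynamic pressure q = 0.5 * 0.835 * 129.3^2 = 6979.9696 Pa
Step 2: Drag D = q * S * CD = 6979.9696 * 43.6 * 0.0292
Step 3: D = 8886.3 N

8886.3


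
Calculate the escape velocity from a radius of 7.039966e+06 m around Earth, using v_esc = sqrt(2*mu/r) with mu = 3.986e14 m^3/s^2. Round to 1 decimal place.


Step 1: 2*mu/r = 2 * 3.986e14 / 7.039966e+06 = 113239183.2574
Step 2: v_esc = sqrt(113239183.2574) = 10641.4 m/s

10641.4


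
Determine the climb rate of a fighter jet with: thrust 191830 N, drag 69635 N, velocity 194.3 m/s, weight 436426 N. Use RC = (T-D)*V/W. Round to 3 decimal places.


Step 1: Excess thrust = T - D = 191830 - 69635 = 122195 N
Step 2: Excess power = 122195 * 194.3 = 23742488.5 W
Step 3: RC = 23742488.5 / 436426 = 54.402 m/s

54.402


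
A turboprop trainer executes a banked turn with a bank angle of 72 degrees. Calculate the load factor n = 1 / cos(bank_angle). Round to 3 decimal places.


Step 1: Convert 72 degrees to radians = 1.256637
Step 2: cos(72 deg) = 0.309017
Step 3: n = 1 / 0.309017 = 3.236

3.236


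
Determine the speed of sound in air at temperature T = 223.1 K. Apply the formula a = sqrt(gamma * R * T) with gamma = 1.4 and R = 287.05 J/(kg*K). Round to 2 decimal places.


Step 1: gamma * R * T = 1.4 * 287.05 * 223.1 = 89657.197
Step 2: a = sqrt(89657.197) = 299.43 m/s

299.43


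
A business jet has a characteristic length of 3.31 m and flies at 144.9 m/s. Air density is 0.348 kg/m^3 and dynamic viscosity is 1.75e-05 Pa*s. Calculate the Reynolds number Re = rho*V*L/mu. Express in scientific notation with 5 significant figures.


Step 1: Numerator = rho * V * L = 0.348 * 144.9 * 3.31 = 166.907412
Step 2: Re = 166.907412 / 1.75e-05
Step 3: Re = 9.5376e+06

9.5376e+06


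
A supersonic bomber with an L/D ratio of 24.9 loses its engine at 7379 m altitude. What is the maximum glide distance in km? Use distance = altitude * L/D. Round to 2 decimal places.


Step 1: Glide distance = altitude * L/D = 7379 * 24.9 = 183737.1 m
Step 2: Convert to km: 183737.1 / 1000 = 183.74 km

183.74


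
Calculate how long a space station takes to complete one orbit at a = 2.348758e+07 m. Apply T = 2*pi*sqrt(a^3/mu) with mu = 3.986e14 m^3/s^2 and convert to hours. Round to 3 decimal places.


Step 1: a^3 / mu = 1.295731e+22 / 3.986e14 = 3.250705e+07
Step 2: sqrt(3.250705e+07) = 5701.4952 s
Step 3: T = 2*pi * 5701.4952 = 35823.55 s
Step 4: T in hours = 35823.55 / 3600 = 9.951 hours

9.951
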